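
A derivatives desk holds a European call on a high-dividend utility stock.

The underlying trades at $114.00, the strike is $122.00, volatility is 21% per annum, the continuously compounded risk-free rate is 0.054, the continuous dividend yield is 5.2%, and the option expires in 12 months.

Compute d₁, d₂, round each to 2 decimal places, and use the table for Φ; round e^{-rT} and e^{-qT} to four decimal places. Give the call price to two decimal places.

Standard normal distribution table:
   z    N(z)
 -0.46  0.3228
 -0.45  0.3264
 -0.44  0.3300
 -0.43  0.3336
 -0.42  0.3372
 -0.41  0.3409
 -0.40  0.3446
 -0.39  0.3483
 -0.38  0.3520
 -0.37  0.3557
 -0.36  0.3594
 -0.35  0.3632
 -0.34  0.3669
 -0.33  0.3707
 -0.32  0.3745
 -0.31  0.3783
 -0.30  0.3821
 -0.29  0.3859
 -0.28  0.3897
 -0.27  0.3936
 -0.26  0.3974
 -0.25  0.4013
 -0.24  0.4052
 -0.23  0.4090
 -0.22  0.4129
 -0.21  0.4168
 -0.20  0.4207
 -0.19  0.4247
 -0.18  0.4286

σ√T = 0.21 × 1.0000 = 0.2100
d₁ = [ln(114/122) + (0.054 − 0.052 + 0.21²/2)·1] / 0.2100 = [-0.0678 + 0.0240] / 0.2100 = -0.2084 which rounds to -0.21
d₂ = d₁ − σ√T = -0.2084 − 0.2100 = -0.4184 which rounds to -0.42
exp(−qT) = exp(−0.052·1) = 0.9493;  exp(−rT) = exp(−0.054·1) = 0.9474
C = 114·0.9493·N(-0.21) − 122·0.9474·N(-0.42) = 114·0.9493·0.4168 − 122·0.9474·0.3372 = 45.1062 − 38.9745 = 6.1317

$6.13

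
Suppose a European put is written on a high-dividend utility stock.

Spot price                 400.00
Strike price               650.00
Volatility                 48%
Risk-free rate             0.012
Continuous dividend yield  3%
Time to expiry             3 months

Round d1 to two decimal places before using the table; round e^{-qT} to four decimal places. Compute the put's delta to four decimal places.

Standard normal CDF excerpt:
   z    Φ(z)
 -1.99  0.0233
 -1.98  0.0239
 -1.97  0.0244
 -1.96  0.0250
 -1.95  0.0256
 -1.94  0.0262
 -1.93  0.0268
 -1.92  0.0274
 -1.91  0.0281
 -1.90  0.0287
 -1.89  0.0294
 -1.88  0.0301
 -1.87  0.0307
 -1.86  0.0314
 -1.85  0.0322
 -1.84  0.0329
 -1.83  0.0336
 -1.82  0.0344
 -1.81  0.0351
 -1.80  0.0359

-0.9653

T = 0.25;  σ√T = 0.2400
d₁ = [ln(400/650) + (0.012 − 0.03 + 0.48²/2)·0.25] / 0.2400 = [-0.4855 + 0.0243] / 0.2400 = -1.9217 ⇒ -1.92
N(d₁) = N(-1.92) = 0.0274
Δ_put = exp(−qT)·(N(d₁) − 1) = 0.9925·(0.0274 − 1) = -0.9653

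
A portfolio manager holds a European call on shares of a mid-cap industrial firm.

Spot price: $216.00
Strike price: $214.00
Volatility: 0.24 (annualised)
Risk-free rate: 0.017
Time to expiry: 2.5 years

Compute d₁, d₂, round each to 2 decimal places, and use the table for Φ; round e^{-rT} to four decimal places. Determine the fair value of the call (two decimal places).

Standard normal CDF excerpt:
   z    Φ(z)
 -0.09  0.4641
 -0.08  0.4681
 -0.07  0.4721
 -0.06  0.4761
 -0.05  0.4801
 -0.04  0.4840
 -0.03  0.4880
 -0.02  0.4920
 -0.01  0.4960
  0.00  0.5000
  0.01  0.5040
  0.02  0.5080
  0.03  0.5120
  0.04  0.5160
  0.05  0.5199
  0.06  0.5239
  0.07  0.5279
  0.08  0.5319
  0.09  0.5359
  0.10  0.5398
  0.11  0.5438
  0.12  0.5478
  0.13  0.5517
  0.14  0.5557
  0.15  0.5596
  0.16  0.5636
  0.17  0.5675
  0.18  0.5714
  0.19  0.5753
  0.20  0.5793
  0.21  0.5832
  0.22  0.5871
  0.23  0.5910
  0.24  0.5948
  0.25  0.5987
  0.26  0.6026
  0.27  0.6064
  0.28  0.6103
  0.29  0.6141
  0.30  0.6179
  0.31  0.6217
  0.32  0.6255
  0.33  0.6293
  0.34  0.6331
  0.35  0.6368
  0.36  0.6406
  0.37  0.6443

$37.46

σ√T = 0.24·√2.5 = 0.3795
d₁ = [ln(216/214) + (0.017 + 0.24²/2)·2.5] / 0.3795 = [0.0093 + 0.1145] / 0.3795 = 0.3262 ⇒ 0.33
d₂ = d₁ − σ√T = 0.3262 − 0.3795 = -0.0532 ⇒ -0.05
exp(−rT) = exp(−0.017·2.5) = 0.9584
N(d₁) = N(0.33) = 0.6293;  N(d₂) = N(-0.05) = 0.4801
C = 216·0.6293 − 214·0.9584·0.4801 = 135.9288 − 98.4674 = 37.4614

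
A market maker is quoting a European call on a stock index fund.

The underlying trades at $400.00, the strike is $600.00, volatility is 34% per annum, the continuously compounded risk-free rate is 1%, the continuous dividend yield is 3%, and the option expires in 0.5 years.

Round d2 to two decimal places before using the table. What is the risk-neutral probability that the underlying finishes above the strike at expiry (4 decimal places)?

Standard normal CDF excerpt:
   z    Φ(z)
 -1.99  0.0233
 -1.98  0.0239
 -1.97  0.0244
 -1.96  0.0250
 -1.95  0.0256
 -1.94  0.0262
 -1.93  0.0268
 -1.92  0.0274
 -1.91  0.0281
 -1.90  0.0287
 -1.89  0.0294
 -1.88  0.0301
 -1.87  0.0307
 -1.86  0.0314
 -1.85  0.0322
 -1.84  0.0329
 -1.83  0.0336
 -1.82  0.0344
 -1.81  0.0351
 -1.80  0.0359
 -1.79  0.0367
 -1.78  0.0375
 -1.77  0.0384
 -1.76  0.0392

0.0322

T = 0.5;  σ√T = 0.2404
ln(S/K) + (r − q + σ²/2)T = ln(400/600) + (0.01 − 0.03 + 0.34²/2)·0.5 = -0.4055 + 0.0189 = -0.3866
d₁ = -0.3866 / 0.2404 = -1.6079 ≈ -1.61
d₂ = d₁ − σ√T = -1.6079 − 0.2404 = -1.8483 ≈ -1.85
Pr(exercise) under Q = N(d₂) = 0.0322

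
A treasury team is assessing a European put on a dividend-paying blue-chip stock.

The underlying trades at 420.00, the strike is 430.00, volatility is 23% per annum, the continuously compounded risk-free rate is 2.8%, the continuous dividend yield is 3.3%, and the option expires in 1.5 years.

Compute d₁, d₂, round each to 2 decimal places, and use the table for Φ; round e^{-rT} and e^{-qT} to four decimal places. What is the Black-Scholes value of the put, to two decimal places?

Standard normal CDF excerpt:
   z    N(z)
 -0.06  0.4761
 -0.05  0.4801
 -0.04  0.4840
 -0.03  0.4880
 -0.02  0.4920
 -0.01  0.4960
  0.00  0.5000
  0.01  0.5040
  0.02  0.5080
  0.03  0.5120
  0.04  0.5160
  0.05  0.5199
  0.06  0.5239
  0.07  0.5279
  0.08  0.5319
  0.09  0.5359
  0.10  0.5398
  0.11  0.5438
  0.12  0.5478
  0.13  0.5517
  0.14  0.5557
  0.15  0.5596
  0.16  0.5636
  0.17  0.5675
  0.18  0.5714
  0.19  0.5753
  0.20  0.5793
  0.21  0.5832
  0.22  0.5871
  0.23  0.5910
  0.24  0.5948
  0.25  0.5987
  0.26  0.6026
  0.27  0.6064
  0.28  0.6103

σ√T = 0.23 × 1.2247 = 0.2817
d₁ = [ln(420/430) + (0.028 − 0.033 + 0.23²/2)·1.5] / 0.2817 = [-0.0235 + 0.0322] / 0.2817 = 0.0307 → 0.03
d₂ = d₁ − σ√T = 0.0307 − 0.2817 = -0.2510 → -0.25
exp(−qT) = exp(−0.033·1.5) = 0.9517;  exp(−rT) = exp(−0.028·1.5) = 0.9589
N(−d₂) = N(0.25) = 0.5987;  N(−d₁) = N(-0.03) = 0.4880
P = 430·0.9589·0.5987 − 420·0.9517·0.4880 = 246.8602 − 195.0604 = 51.7997

51.80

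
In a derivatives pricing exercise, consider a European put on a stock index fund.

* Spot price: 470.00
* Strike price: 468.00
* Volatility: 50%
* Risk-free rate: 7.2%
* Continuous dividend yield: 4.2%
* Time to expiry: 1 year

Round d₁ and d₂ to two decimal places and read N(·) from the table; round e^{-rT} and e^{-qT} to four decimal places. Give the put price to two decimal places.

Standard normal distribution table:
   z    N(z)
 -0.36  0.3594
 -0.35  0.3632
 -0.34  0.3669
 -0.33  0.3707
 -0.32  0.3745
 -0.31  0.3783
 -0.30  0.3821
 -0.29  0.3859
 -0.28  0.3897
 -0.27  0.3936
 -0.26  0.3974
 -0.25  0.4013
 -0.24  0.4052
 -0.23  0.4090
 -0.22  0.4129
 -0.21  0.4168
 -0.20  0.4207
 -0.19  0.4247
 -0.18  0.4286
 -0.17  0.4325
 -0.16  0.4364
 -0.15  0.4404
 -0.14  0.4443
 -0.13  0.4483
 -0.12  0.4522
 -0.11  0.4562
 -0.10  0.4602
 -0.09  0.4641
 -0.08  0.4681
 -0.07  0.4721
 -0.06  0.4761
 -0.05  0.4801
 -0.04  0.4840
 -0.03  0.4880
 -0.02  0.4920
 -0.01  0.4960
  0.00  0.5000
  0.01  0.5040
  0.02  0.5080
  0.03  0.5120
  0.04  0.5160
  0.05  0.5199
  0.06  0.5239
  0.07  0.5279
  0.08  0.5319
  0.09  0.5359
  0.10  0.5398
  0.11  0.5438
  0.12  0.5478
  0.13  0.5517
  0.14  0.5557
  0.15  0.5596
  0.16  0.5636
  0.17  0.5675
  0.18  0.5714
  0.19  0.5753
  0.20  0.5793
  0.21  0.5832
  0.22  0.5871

σ√T = 0.5 × 1.0000 = 0.5000
ln(S/K) + (r − q + σ²/2)T = ln(470/468) + (0.072 − 0.042 + 0.5²/2)·1 = 0.0043 + 0.1550 = 0.1593
d₁ = 0.1593 / 0.5000 = 0.3185 ⇒ 0.32
d₂ = d₁ − σ√T = 0.3185 − 0.5000 = -0.1815 ⇒ -0.18
exp(−qT) = exp(−0.042·1) = 0.9589;  exp(−rT) = exp(−0.072·1) = 0.9305
N(−d₂) = N(0.18) = 0.5714;  N(−d₁) = N(-0.32) = 0.3745
P = 468·0.9305·0.5714 − 470·0.9589·0.3745 = 248.8298 − 168.7808 = 80.0491

80.05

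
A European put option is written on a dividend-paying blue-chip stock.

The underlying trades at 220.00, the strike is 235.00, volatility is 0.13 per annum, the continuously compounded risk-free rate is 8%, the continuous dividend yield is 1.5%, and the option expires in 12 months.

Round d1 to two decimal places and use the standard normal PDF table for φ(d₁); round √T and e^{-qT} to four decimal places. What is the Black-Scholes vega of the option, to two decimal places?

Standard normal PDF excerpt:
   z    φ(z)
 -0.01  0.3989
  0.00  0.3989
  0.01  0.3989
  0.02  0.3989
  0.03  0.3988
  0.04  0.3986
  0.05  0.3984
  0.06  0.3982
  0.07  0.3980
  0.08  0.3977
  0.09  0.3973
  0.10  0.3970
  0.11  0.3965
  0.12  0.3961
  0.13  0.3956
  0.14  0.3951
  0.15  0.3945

σ√T = 0.13·√1 = 0.1300
d₁ = [ln(220/235) + (0.08 − 0.015 + ½·0.13²)·1] / (σ√T) = (-0.0660 + 0.0735) / 0.1300 = 0.0576 → 0.06
√T = √1 = 1.0000
φ(d₁) = φ(0.06) = 0.3982
e^(−qT) = e^(−0.015·1) = 0.9851
vega = S·e^(−qT)·φ(d₁)·√T = 220·0.9851·0.3982·1.0000 = 86.2987

86.30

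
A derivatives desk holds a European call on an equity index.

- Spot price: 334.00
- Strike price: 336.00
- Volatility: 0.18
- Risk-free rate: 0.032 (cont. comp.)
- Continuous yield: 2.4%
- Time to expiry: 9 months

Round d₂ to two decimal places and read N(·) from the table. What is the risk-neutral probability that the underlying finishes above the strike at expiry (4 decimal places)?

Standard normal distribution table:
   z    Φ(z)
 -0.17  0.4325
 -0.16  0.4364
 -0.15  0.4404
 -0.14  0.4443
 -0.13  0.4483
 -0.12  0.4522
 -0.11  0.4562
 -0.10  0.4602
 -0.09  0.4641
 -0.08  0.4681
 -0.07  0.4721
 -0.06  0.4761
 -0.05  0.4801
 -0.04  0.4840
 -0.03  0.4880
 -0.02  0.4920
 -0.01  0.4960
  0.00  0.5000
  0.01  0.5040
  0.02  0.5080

σ√T = 0.18 × 0.8660 = 0.1559
d₁ = [ln(334/336) + (0.032 − 0.024 + 0.18²/2)·0.75] / 0.1559 = [-0.0060 + 0.0181] / 0.1559 = 0.0781 which rounds to 0.08
d₂ = d₁ − σ√T = 0.0781 − 0.1559 = -0.0778 which rounds to -0.08
Risk-neutral Pr[S_T > K] = N(d₂) = N(-0.08) = 0.4681

0.4681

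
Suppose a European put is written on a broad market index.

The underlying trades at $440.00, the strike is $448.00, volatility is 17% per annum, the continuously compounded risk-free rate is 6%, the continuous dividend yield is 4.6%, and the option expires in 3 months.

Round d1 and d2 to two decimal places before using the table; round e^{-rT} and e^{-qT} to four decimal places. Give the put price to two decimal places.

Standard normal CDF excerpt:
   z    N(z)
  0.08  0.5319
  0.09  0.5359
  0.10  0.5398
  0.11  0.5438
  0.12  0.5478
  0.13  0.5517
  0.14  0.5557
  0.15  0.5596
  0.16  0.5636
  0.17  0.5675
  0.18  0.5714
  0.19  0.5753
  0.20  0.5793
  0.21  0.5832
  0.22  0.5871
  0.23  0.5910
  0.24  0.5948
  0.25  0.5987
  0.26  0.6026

σ√T = 0.17 × 0.5000 = 0.0850
ln(S/K) + (r − q + σ²/2)T = ln(440/448) + (0.06 − 0.046 + 0.17²/2)·0.25 = -0.0180 + 0.0071 = -0.0109
d₁ = -0.0109 / 0.0850 = -0.1283 ⇒ -0.13
d₂ = d₁ − σ√T = -0.1283 − 0.0850 = -0.2133 ⇒ -0.21
exp(−qT) = exp(−0.046·0.25) = 0.9886;  exp(−rT) = exp(−0.06·0.25) = 0.9851
N(−d₂) = N(0.21) = 0.5832;  N(−d₁) = N(0.13) = 0.5517
P = 448·0.9851·0.5832 − 440·0.9886·0.5517 = 257.3806 − 239.9807 = 17.4000

$17.40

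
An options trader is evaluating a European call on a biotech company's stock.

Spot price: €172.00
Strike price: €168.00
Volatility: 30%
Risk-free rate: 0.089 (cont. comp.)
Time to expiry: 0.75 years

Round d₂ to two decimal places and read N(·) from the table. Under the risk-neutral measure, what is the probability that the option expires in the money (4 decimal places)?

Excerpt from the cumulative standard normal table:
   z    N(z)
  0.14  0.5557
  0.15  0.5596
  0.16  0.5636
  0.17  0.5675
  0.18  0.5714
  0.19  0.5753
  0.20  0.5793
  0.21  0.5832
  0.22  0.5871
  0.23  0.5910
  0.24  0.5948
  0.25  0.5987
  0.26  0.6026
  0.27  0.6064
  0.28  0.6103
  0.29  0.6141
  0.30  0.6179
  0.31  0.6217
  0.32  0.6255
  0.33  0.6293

0.5871

σ√T = 0.3 × 0.8660 = 0.2598
d₁ = [ln(172/168) + (0.089 + 0.3²/2)·0.75] / 0.2598 = [0.0235 + 0.1005] / 0.2598 = 0.4774 → 0.48
d₂ = d₁ − σ√T = 0.4774 − 0.2598 = 0.2176 → 0.22
Risk-neutral Pr[S_T > K] = N(d₂) = N(0.22) = 0.5871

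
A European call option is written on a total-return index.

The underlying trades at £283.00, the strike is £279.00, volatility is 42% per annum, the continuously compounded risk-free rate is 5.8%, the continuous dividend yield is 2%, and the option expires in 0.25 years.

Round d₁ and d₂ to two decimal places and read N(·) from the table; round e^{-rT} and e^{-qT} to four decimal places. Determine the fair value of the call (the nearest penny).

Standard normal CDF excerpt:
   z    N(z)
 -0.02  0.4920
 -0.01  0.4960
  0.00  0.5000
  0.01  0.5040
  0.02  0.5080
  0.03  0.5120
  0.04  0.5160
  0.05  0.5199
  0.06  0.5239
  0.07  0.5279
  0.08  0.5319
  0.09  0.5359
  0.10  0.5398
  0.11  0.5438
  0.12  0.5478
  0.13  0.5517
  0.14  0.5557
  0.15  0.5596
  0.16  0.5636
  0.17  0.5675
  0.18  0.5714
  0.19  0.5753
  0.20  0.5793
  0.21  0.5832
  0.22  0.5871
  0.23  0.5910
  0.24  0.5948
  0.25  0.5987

σ√T = 0.42·√0.25 = 0.2100
ln(S/K) + (r − q + σ²/2)T = ln(283/279) + (0.058 − 0.02 + 0.42²/2)·0.25 = 0.0142 + 0.0315 = 0.0458
d₁ = 0.0458 / 0.2100 = 0.2180 → 0.22
d₂ = d₁ − σ√T = 0.2180 − 0.2100 = 0.0080 → 0.01
e^(−qT) = e^(−0.02·0.25) = 0.9950;  e^(−rT) = e^(−0.058·0.25) = 0.9856
N(d₁) = N(0.22) = 0.5871;  N(d₂) = N(0.01) = 0.5040
C = 283·0.9950·0.5871 − 279·0.9856·0.5040 = 165.3186 − 138.5911 = 26.7274

£26.73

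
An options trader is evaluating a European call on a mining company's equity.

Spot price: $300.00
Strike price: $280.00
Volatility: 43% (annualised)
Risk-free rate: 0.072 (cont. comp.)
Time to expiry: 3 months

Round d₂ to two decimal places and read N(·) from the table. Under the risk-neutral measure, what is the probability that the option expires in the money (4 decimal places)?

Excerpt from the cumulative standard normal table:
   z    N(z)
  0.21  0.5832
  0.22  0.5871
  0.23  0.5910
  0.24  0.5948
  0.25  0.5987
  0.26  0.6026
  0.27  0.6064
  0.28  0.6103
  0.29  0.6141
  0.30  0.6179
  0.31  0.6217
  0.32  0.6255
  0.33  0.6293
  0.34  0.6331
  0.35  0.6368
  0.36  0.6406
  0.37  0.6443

σ√T = 0.43·√0.25 = 0.2150
d₁ = [ln(300/280) + (0.072 + 0.43²/2)·0.25] / 0.2150 = [0.0690 + 0.0411] / 0.2150 = 0.5121 which rounds to 0.51
d₂ = d₁ − σ√T = 0.5121 − 0.2150 = 0.2971 which rounds to 0.30
Pr(exercise) under Q = N(d₂) = 0.6179

0.6179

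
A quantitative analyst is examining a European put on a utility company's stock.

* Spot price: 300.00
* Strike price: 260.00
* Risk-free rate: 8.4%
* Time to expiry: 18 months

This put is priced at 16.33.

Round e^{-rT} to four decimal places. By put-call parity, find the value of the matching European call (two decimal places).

e^(−rT) = e^(−0.084·1.5) = 0.8816
Put-call parity: C − P = S − K·e^(−rT) = 300 − 260·0.8816 = 300 − 229.2160 = 70.7840
C = P + (C − P) = 16.33 + (70.7840) = 87.1140

87.11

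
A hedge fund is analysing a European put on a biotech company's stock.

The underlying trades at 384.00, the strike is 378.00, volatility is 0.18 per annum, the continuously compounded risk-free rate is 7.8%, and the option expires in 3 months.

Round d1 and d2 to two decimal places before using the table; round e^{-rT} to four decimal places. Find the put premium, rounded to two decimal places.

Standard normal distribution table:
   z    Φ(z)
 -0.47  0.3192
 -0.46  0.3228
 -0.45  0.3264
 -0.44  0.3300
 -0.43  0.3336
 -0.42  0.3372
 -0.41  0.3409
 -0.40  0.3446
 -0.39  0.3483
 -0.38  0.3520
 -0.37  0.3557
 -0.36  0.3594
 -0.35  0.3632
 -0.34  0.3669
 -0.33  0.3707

σ√T = 0.18·√0.25 = 0.0900
d₁ = [ln(384/378) + (0.078 + ½·0.18²)·0.25] / (σ√T) = (0.0157 + 0.0236) / 0.0900 = 0.4366 ≈ 0.44
d₂ = 0.4366 − 0.0900 = 0.3466 ≈ 0.35
exp(−rT) = exp(−0.078·0.25) = 0.9807
P = 378·0.9807·N(-0.35) − 384·N(-0.44) = 378·0.9807·0.3632 − 384·0.3300 = 134.6399 − 126.7200 = 7.9199

7.92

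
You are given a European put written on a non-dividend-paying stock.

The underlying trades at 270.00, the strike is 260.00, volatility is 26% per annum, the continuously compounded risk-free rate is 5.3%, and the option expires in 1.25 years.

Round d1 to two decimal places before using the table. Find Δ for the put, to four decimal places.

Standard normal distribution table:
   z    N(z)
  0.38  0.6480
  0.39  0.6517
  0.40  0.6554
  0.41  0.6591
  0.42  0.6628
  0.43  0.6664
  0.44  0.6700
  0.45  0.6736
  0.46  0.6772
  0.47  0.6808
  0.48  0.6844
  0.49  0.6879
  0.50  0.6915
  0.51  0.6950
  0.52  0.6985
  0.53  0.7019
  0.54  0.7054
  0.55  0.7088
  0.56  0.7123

σ√T = 0.26 × 1.1180 = 0.2907
d₁ = [ln(270/260) + (0.053 + 0.26²/2)·1.25] / 0.2907 = [0.0377 + 0.1085] / 0.2907 = 0.5031 ⇒ 0.50
N(d₁) = N(0.50) = 0.6915
Δ_put = N(d₁) − 1 = 0.6915 − 1 = -0.3085

-0.3085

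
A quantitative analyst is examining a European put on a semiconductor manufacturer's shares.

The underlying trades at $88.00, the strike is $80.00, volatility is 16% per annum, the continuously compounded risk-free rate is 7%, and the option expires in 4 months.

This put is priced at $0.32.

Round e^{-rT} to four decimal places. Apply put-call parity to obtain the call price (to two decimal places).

exp(−rT) = exp(−0.07·0.3333) = 0.9769
Put-call parity: C − P = S − K·e^(−rT) = 88 − 80·0.9769 = 88 − 78.1520 = 9.8480
C = P + (C − P) = 0.32 + (9.8480) = 10.1680

$10.17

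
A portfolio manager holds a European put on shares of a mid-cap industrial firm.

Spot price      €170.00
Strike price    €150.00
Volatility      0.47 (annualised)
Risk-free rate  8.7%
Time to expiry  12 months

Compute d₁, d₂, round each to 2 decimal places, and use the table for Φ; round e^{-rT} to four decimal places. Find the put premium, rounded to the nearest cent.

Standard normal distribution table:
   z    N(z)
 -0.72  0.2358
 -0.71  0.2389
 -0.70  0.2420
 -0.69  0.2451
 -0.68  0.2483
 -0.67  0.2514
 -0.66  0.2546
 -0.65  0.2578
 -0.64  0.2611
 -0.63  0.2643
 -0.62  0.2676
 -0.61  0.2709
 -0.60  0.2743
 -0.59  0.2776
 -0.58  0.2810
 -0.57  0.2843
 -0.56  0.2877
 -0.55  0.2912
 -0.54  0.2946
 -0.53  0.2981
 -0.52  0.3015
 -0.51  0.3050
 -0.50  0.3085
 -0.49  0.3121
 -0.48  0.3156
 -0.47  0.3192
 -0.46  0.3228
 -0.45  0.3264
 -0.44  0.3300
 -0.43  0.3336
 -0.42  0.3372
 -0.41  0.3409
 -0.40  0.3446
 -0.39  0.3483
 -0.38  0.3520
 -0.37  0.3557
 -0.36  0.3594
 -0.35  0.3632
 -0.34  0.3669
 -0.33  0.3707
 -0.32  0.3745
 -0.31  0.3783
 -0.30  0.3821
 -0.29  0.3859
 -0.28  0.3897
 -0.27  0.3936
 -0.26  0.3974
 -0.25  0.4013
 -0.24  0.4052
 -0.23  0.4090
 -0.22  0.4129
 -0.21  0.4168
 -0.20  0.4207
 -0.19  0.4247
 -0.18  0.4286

€15.11

σ√T = 0.47 × 1.0000 = 0.4700
ln(S/K) + (r + σ²/2)T = ln(170/150) + (0.087 + 0.47²/2)·1 = 0.1252 + 0.1974 = 0.3226
d₁ = 0.3226 / 0.4700 = 0.6864 which rounds to 0.69
d₂ = d₁ − σ√T = 0.6864 − 0.4700 = 0.2164 which rounds to 0.22
exp(−rT) = exp(−0.087·1) = 0.9167
N(−d₂) = N(-0.22) = 0.4129;  N(−d₁) = N(-0.69) = 0.2451
P = 150·0.9167·0.4129 − 170·0.2451 = 56.7758 − 41.6670 = 15.1088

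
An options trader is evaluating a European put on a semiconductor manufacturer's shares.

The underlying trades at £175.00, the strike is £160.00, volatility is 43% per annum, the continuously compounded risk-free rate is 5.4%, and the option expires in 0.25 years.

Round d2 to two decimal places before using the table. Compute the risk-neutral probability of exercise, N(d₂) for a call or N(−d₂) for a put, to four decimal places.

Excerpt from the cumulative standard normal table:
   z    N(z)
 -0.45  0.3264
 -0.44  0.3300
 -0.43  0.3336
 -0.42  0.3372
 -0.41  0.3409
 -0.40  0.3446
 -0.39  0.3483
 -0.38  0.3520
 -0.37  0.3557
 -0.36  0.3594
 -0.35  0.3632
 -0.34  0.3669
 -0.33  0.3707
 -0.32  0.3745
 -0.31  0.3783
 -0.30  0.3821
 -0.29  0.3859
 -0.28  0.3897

T = 0.25;  σ√T = 0.2150
d₁ = [ln(175/160) + (0.054 + 0.43²/2)·0.25] / 0.2150 = [0.0896 + 0.0366] / 0.2150 = 0.5871 which rounds to 0.59
d₂ = d₁ − σ√T = 0.5871 − 0.2150 = 0.3721 which rounds to 0.37
Risk-neutral Pr[S_T < K] = N(−d₂) = N(-0.37) = 0.3557

0.3557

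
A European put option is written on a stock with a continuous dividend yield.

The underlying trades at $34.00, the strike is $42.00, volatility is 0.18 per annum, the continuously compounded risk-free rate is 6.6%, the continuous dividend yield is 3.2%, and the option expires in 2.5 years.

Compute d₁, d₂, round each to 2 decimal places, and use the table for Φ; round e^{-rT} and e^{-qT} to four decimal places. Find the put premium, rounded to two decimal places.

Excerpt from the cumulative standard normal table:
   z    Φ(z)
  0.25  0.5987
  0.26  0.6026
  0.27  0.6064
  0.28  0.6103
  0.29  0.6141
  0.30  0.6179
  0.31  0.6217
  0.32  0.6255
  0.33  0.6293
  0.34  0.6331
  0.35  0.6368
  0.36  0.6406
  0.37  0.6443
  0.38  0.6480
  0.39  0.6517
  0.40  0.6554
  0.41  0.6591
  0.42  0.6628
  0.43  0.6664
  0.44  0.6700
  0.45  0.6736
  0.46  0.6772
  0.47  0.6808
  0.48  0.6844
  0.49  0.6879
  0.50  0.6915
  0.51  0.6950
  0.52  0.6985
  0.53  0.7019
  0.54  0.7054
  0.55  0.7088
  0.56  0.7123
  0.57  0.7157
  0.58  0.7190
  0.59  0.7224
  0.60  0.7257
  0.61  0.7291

$6.33

σ√T = 0.18·√2.5 = 0.2846
d₁ = [ln(34/42) + (0.066 − 0.032 + 0.18²/2)·2.5] / 0.2846 = [-0.2113 + 0.1255] / 0.2846 = -0.3015 which rounds to -0.30
d₂ = d₁ − σ√T = -0.3015 − 0.2846 = -0.5861 which rounds to -0.59
e^(−qT) = e^(−0.032·2.5) = 0.9231;  e^(−rT) = e^(−0.066·2.5) = 0.8479
N(−d₂) = N(0.59) = 0.7224;  N(−d₁) = N(0.30) = 0.6179
P = 42·0.8479·0.7224 − 34·0.9231·0.6179 = 25.7260 − 19.3930 = 6.3329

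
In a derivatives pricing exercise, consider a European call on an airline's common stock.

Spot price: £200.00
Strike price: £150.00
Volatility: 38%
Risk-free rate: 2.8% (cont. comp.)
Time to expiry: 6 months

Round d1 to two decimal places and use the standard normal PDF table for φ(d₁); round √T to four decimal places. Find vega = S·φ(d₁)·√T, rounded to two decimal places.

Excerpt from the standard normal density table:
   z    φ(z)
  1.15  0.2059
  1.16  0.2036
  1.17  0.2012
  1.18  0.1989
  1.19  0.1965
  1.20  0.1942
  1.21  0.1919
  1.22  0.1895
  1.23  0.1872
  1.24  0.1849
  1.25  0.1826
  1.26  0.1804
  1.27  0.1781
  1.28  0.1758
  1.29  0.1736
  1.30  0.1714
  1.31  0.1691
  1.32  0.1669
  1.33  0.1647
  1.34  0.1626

25.51

σ√T = 0.38 × 0.7071 = 0.2687
d₁ = [ln(200/150) + (0.028 + 0.38²/2)·0.5] / 0.2687 = [0.2877 + 0.0501] / 0.2687 = 1.2571 ⇒ 1.26
√T = √0.5 = 0.7071
φ(d₁) = φ(1.26) = 0.1804
vega = S·φ(d₁)·√T = 200·0.1804·0.7071 = 25.5122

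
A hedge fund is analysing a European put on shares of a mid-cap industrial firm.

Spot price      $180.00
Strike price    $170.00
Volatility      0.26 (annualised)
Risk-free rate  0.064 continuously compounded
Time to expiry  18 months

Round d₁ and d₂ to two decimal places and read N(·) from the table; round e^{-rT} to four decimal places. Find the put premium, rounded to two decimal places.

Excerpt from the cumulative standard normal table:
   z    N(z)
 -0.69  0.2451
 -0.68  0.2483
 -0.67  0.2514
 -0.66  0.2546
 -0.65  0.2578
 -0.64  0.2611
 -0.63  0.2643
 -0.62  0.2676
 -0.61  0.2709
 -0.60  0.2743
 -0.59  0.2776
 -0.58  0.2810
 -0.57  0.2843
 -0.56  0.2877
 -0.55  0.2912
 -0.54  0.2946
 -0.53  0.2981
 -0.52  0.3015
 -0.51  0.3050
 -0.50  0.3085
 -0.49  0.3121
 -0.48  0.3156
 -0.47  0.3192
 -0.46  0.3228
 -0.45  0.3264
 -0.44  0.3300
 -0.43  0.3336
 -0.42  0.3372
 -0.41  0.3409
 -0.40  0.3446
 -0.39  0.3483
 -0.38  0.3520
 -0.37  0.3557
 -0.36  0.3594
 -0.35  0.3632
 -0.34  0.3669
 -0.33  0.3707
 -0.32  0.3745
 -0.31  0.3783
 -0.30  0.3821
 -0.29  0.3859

$10.84

σ√T = 0.26·√1.5 = 0.3184
ln(S/K) + (r + σ²/2)T = ln(180/170) + (0.064 + 0.26²/2)·1.5 = 0.0572 + 0.1467 = 0.2039
d₁ = 0.2039 / 0.3184 = 0.6402 ≈ 0.64
d₂ = d₁ − σ√T = 0.6402 − 0.3184 = 0.3218 ≈ 0.32
e^(−rT) = e^(−0.064·1.5) = 0.9085
P = 170·0.9085·N(-0.32) − 180·N(-0.64) = 170·0.9085·0.3745 − 180·0.2611 = 57.8397 − 46.9980 = 10.8417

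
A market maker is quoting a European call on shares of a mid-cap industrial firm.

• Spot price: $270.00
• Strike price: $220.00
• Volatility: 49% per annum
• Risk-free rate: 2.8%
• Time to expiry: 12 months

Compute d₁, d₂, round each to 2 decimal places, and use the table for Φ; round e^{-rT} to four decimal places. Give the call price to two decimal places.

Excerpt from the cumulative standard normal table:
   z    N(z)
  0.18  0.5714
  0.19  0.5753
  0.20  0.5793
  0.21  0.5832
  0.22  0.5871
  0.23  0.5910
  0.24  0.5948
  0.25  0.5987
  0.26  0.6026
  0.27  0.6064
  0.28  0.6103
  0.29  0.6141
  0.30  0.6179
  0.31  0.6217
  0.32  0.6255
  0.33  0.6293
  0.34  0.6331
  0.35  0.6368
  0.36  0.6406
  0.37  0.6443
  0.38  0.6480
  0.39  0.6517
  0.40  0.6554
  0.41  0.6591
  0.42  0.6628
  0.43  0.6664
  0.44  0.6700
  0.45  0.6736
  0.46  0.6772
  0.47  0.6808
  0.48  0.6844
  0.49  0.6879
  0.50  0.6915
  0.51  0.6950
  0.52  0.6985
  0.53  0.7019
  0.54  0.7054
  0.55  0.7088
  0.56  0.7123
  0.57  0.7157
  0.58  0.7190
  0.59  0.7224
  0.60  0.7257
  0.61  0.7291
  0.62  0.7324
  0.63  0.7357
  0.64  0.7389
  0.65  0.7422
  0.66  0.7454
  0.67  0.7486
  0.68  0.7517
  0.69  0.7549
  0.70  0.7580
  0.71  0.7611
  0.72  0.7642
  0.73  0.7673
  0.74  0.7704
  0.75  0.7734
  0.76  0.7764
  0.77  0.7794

$79.90

σ√T = 0.49·√1 = 0.4900
d₁ = [ln(270/220) + (0.028 + ½·0.49²)·1] / (σ√T) = (0.2048 + 0.1480) / 0.4900 = 0.7201 ≈ 0.72
d₂ = 0.7201 − 0.4900 = 0.2301 ≈ 0.23
e^(−rT) = e^(−0.028·1) = 0.9724
C = 270·N(0.72) − 220·0.9724·N(0.23) = 270·0.7642 − 220·0.9724·0.5910 = 206.3340 − 126.4314 = 79.9026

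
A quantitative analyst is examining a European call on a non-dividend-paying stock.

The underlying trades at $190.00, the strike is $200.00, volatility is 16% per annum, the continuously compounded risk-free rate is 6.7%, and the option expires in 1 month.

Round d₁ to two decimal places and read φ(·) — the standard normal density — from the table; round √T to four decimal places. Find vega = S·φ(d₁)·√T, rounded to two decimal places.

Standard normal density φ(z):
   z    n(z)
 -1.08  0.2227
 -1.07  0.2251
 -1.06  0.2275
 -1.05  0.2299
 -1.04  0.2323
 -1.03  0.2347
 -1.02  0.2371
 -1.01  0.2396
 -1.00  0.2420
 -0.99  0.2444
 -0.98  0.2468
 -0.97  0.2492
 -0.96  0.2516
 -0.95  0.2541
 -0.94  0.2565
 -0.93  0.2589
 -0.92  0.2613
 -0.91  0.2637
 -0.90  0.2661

13.67

T = 0.08333;  σ√T = 0.0462
d₁ = [ln(190/200) + (0.067 + 0.16²/2)·0.08333] / 0.0462 = [-0.0513 + 0.0067] / 0.0462 = -0.9666 ≈ -0.97
√T = √0.08333 = 0.2887
φ(d₁) = φ(-0.97) = 0.2492
vega = S·φ(d₁)·√T = 190·0.2492·0.2887 = 13.6694
(Vega is the same for a European call and put with the same parameters.)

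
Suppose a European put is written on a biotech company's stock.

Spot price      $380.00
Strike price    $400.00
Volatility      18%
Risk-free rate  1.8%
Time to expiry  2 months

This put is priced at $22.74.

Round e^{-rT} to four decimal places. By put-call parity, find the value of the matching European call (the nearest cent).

exp(−rT) = exp(−0.018·0.1667) = 0.9970
Put-call parity: C − P = S − K·e^(−rT) = 380 − 400·0.9970 = 380 − 398.8000 = -18.8000
C = P + (C − P) = 22.74 + (-18.8000) = 3.9400

$3.94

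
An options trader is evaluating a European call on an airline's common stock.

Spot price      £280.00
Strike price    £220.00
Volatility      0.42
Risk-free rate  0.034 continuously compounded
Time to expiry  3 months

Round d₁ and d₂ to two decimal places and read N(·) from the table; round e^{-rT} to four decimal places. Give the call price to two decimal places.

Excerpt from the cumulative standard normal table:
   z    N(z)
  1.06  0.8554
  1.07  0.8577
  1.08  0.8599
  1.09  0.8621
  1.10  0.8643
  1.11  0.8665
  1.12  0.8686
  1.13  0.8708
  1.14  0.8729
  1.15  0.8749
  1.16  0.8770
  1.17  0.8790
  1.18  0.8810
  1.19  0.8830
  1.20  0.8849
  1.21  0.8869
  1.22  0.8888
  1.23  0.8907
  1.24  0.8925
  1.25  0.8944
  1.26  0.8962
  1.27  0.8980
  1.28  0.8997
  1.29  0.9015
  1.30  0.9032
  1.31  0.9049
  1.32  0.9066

T = 0.25;  σ√T = 0.2100
d₁ = [ln(280/220) + (0.034 + 0.42²/2)·0.25] / 0.2100 = [0.2412 + 0.0305] / 0.2100 = 1.2939 ≈ 1.29
d₂ = d₁ − σ√T = 1.2939 − 0.2100 = 1.0839 ≈ 1.08
exp(−rT) = exp(−0.034·0.25) = 0.9915
C = 280·N(1.29) − 220·0.9915·N(1.08) = 280·0.9015 − 220·0.9915·0.8599 = 252.4200 − 187.5700 = 64.8500

£64.85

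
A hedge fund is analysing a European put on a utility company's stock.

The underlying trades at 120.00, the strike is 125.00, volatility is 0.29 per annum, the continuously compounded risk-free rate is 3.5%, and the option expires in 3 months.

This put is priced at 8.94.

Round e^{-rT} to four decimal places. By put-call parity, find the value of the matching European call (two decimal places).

exp(−rT) = exp(−0.035·0.25) = 0.9913
Put-call parity: C − P = S − K·e^(−rT) = 120 − 125·0.9913 = 120 − 123.9125 = -3.9125
C = P + (C − P) = 8.94 + (-3.9125) = 5.0275

5.03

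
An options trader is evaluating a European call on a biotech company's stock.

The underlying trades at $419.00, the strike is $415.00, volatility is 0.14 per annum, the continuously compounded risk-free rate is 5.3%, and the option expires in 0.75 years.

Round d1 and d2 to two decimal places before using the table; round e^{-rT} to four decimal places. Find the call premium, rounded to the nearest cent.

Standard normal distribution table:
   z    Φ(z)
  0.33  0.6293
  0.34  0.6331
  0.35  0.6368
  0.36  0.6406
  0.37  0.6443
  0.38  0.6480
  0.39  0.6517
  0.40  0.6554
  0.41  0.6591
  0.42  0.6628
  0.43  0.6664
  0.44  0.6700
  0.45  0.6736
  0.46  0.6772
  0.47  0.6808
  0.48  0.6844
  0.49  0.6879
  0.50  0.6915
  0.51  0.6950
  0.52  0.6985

$31.29

T = 0.75;  σ√T = 0.1212
d₁ = [ln(419/415) + (0.053 + 0.14²/2)·0.75] / 0.1212 = [0.0096 + 0.0471] / 0.1212 = 0.4676 ⇒ 0.47
d₂ = d₁ − σ√T = 0.4676 − 0.1212 = 0.3463 ⇒ 0.35
e^(−rT) = e^(−0.053·0.75) = 0.9610
C = 419·N(0.47) − 415·0.9610·N(0.35) = 419·0.6808 − 415·0.9610·0.6368 = 285.2552 − 253.9654 = 31.2898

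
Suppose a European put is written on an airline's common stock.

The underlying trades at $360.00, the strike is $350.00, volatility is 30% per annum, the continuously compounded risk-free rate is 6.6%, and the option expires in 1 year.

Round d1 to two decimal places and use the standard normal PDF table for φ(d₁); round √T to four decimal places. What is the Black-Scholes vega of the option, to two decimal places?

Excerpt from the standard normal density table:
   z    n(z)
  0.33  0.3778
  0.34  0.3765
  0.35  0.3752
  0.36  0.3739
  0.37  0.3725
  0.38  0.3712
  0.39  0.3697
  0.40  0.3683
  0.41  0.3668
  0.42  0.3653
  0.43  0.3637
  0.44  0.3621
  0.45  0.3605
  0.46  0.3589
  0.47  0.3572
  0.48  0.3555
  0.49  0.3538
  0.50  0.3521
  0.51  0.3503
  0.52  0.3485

129.20

T = 1;  σ√T = 0.3000
d₁ = [ln(360/350) + (0.066 + ½·0.3²)·1] / (σ√T) = (0.0282 + 0.1110) / 0.3000 = 0.4639 ≈ 0.46
√T = √1 = 1.0000
φ(d₁) = φ(0.46) = 0.3589
vega = S·φ(d₁)·√T = 360·0.3589·1.0000 = 129.2040
(The call has the same vega.)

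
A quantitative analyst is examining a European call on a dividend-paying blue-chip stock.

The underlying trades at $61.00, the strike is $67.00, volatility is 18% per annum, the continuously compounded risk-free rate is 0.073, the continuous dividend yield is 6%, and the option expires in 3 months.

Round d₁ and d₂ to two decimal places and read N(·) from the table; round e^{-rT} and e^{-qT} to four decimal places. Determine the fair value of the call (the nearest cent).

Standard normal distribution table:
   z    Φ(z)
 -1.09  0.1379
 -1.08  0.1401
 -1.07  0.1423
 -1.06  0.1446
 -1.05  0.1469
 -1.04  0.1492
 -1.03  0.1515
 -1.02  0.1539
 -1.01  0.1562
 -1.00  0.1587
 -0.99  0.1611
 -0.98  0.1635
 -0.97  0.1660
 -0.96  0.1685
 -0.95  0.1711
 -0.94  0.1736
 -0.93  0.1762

$0.46

σ√T = 0.18 × 0.5000 = 0.0900
ln(S/K) + (r − q + σ²/2)T = ln(61/67) + (0.073 − 0.06 + 0.18²/2)·0.25 = -0.0938 + 0.0073 = -0.0865
d₁ = -0.0865 / 0.0900 = -0.9613 ⇒ -0.96
d₂ = d₁ − σ√T = -0.9613 − 0.0900 = -1.0513 ⇒ -1.05
e^(−qT) = e^(−0.06·0.25) = 0.9851;  e^(−rT) = e^(−0.073·0.25) = 0.9819
C = 61·0.9851·N(-0.96) − 67·0.9819·N(-1.05) = 61·0.9851·0.1685 − 67·0.9819·0.1469 = 10.1254 − 9.6642 = 0.4612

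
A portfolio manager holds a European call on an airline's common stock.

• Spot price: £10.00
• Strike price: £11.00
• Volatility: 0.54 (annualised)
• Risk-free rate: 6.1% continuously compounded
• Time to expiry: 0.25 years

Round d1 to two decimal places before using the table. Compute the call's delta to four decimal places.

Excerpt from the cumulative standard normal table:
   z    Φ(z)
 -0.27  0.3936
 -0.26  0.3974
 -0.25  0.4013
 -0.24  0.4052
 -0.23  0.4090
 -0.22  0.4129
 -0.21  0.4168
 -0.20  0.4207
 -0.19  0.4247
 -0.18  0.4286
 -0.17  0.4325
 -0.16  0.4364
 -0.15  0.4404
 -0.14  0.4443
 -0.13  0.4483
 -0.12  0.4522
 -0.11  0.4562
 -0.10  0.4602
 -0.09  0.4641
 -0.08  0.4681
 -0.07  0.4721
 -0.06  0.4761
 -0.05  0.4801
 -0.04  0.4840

T = 0.25;  σ√T = 0.2700
ln(S/K) + (r + σ²/2)T = ln(10/11) + (0.061 + 0.54²/2)·0.25 = -0.0953 + 0.0517 = -0.0436
d₁ = -0.0436 / 0.2700 = -0.1615 → -0.16
N(d₁) = N(-0.16) = 0.4364
Δ_call = N(d₁) = 0.4364

0.4364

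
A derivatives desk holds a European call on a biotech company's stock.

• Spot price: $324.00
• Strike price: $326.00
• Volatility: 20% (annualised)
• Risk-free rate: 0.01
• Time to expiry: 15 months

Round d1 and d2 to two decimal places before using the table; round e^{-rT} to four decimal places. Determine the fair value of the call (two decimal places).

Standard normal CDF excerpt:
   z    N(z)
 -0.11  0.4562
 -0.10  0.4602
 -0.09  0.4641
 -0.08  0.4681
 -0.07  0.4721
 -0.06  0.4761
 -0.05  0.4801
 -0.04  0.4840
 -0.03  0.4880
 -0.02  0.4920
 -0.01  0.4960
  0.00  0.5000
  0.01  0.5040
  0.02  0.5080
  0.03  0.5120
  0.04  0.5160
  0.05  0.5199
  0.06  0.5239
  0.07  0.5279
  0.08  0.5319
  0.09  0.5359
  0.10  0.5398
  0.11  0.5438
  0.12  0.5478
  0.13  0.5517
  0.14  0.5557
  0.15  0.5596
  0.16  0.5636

σ√T = 0.2 × 1.1180 = 0.2236
d₁ = [ln(324/326) + (0.01 + 0.2²/2)·1.25] / 0.2236 = [-0.0062 + 0.0375] / 0.2236 = 0.1402 ⇒ 0.14
d₂ = d₁ − σ√T = 0.1402 − 0.2236 = -0.0834 ⇒ -0.08
e^(−rT) = e^(−0.01·1.25) = 0.9876
N(d₁) = N(0.14) = 0.5557;  N(d₂) = N(-0.08) = 0.4681
C = 324·0.5557 − 326·0.9876·0.4681 = 180.0468 − 150.7084 = 29.3384

$29.34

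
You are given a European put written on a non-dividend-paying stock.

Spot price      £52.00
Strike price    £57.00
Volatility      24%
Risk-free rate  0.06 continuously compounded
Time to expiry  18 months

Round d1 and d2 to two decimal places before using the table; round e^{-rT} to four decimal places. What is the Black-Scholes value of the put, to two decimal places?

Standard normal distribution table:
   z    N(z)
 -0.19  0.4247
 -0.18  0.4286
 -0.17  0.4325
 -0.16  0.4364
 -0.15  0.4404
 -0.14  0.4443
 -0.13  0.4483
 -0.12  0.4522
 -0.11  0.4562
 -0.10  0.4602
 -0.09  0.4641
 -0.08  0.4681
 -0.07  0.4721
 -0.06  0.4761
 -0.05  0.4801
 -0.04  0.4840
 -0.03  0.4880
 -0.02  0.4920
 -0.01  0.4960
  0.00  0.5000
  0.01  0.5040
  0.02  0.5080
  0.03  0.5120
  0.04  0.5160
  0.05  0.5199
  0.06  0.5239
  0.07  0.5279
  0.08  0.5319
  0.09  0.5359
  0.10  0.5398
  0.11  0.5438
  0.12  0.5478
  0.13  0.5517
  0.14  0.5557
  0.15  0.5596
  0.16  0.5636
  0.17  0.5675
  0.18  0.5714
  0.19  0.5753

T = 1.5;  σ√T = 0.2939
d₁ = [ln(52/57) + (0.06 + 0.24²/2)·1.5] / 0.2939 = [-0.0918 + 0.1332] / 0.2939 = 0.1408 ⇒ 0.14
d₂ = d₁ − σ√T = 0.1408 − 0.2939 = -0.1531 ⇒ -0.15
e^(−rT) = e^(−0.06·1.5) = 0.9139
N(−d₂) = N(0.15) = 0.5596;  N(−d₁) = N(-0.14) = 0.4443
P = 57·0.9139·0.5596 − 52·0.4443 = 29.1509 − 23.1036 = 6.0473

£6.05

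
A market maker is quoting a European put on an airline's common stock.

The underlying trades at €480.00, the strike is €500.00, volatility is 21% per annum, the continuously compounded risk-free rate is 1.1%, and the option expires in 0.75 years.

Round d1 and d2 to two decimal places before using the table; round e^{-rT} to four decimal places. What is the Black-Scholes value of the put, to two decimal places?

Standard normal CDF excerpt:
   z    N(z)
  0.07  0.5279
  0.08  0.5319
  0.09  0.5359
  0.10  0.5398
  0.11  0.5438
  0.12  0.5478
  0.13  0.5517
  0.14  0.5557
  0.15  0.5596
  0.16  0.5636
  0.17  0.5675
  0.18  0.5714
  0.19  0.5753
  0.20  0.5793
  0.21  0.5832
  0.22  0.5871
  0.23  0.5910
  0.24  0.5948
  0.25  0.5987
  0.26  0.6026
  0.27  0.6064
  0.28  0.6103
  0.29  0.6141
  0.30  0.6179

€43.48

T = 0.75;  σ√T = 0.1819
d₁ = [ln(480/500) + (0.011 + ½·0.21²)·0.75] / (σ√T) = (-0.0408 + 0.0248) / 0.1819 = -0.0882 which rounds to -0.09
d₂ = -0.0882 − 0.1819 = -0.2700 which rounds to -0.27
e^(−rT) = e^(−0.011·0.75) = 0.9918
P = 500·0.9918·N(0.27) − 480·N(0.09) = 500·0.9918·0.6064 − 480·0.5359 = 300.7138 − 257.2320 = 43.4818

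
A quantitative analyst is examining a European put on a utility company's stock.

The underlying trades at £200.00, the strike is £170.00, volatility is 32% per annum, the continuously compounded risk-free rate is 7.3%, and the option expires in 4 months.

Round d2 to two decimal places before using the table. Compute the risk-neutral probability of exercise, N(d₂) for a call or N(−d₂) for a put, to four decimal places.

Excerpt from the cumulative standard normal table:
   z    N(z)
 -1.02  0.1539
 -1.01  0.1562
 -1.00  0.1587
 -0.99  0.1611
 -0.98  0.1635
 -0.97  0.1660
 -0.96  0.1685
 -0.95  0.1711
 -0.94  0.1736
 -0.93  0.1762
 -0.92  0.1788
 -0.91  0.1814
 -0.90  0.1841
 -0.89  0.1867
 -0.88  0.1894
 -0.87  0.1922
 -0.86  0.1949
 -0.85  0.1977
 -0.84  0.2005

0.1788

T = 0.3333;  σ√T = 0.1848
d₁ = [ln(200/170) + (0.073 + 0.32²/2)·0.3333] / 0.1848 = [0.1625 + 0.0414] / 0.1848 = 1.1037 → 1.10
d₂ = d₁ − σ√T = 1.1037 − 0.1848 = 0.9190 → 0.92
Risk-neutral Pr[S_T < K] = N(−d₂) = N(-0.92) = 0.1788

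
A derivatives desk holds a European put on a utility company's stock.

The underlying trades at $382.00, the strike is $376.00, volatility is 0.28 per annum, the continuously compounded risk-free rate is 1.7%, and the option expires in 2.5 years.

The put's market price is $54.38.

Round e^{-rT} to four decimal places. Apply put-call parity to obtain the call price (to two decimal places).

$76.02

e^(−rT) = e^(−0.017·2.5) = 0.9584
Put-call parity: C − P = S − K·e^(−rT) = 382 − 376·0.9584 = 382 − 360.3584 = 21.6416
C = P + (C − P) = 54.38 + (21.6416) = 76.0216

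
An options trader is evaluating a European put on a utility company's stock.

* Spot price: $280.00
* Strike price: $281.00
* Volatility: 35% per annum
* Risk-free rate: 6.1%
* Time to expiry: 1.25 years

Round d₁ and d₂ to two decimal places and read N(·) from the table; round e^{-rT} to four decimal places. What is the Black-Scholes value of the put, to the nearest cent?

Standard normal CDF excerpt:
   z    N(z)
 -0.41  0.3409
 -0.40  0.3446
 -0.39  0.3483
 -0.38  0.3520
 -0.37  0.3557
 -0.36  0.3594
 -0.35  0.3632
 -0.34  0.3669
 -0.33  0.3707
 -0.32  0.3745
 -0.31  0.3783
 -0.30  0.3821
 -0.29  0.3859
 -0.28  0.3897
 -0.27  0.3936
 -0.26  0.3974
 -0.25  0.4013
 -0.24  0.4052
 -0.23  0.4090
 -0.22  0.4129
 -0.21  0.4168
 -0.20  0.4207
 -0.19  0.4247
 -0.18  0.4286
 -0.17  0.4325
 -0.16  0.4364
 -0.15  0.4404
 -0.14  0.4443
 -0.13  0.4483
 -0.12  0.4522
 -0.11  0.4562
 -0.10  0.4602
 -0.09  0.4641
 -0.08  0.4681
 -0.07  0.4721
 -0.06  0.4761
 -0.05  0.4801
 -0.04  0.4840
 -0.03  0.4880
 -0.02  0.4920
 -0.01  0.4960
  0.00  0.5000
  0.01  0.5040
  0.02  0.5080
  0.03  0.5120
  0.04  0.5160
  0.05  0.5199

$32.67

T = 1.25;  σ√T = 0.3913
ln(S/K) + (r + σ²/2)T = ln(280/281) + (0.061 + 0.35²/2)·1.25 = -0.0036 + 0.1528 = 0.1492
d₁ = 0.1492 / 0.3913 = 0.3814 which rounds to 0.38
d₂ = d₁ − σ√T = 0.3814 − 0.3913 = -0.0099 which rounds to -0.01
exp(−rT) = exp(−0.061·1.25) = 0.9266
N(−d₂) = N(0.01) = 0.5040;  N(−d₁) = N(-0.38) = 0.3520
P = 281·0.9266·0.5040 − 280·0.3520 = 131.2288 − 98.5600 = 32.6688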